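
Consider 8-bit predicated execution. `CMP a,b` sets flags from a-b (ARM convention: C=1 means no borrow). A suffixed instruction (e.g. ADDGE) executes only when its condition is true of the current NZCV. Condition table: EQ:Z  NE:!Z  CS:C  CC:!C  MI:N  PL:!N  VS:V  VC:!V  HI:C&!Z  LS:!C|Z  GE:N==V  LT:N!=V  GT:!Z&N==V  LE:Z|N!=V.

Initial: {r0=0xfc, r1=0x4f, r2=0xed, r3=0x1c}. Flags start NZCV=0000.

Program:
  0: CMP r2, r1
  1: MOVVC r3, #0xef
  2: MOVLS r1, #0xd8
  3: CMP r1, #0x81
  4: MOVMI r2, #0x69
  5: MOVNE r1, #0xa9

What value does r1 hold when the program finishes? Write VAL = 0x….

0: ✓ CMP  NZCV=1010
1: ✓ MOVVC  r3←0xef
2: · MOVLS
3: ✓ CMP  NZCV=1001
4: ✓ MOVMI  r2←0x69
5: ✓ MOVNE  r1←0xa9

VAL = 0xa9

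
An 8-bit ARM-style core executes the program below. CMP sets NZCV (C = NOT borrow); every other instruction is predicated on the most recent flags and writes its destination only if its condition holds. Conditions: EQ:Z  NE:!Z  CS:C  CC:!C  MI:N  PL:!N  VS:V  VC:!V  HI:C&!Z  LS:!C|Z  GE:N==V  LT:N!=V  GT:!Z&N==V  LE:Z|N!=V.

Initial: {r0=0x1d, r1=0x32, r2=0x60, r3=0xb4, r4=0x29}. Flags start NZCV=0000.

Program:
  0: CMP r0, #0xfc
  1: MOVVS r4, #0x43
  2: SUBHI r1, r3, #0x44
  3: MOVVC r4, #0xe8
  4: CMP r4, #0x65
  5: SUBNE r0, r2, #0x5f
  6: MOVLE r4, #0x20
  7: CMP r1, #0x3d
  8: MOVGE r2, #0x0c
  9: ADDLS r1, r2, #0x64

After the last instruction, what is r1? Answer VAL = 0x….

VAL = 0xc4

0: ✓ CMP  NZCV=0000
1: · MOVVS
2: · SUBHI
3: ✓ MOVVC  r4←0xe8
4: ✓ CMP  NZCV=1010
5: ✓ SUBNE  r0←0x01
6: ✓ MOVLE  r4←0x20
7: ✓ CMP  NZCV=1000
8: · MOVGE
9: ✓ ADDLS  r1←0xc4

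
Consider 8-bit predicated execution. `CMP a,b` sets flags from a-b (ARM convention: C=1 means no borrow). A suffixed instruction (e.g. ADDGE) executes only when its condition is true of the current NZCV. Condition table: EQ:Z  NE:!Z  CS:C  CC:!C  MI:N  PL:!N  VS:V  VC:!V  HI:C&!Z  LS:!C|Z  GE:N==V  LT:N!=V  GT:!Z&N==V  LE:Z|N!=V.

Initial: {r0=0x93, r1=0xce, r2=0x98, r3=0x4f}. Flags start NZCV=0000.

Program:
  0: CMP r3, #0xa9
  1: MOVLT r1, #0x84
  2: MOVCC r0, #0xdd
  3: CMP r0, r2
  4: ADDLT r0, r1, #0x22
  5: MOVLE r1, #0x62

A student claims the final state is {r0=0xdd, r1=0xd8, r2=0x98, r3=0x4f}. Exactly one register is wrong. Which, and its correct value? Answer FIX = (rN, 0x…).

FIX = (r1, 0xce)

[0] flags=1001 → (cmp)
[1] flags=1001 LT?F → skip
[2] flags=1001 CC?T → r0=0xdd
[3] flags=0010 → (cmp)
[4] flags=0010 LT?F → skip
[5] flags=0010 LE?F → skip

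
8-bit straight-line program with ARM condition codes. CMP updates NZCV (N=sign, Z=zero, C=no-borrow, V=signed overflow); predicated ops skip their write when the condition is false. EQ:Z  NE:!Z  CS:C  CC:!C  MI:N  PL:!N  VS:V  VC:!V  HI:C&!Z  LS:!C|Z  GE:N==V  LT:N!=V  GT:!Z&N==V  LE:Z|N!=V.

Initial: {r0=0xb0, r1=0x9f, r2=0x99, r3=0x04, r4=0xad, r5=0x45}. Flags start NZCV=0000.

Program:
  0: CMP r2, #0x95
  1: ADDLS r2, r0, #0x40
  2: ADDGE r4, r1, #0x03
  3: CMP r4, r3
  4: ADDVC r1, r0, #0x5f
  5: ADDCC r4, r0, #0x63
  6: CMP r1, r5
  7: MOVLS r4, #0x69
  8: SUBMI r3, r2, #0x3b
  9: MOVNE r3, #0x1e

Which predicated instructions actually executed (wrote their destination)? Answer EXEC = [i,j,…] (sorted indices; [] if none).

EXEC = [2,4,7,8,9]

[0] flags=0010 → (cmp)
[1] flags=0010 LS?F → skip
[2] flags=0010 GE?T → r4=0xa2
[3] flags=1010 → (cmp)
[4] flags=1010 VC?T → r1=0x0f
[5] flags=1010 CC?F → skip
[6] flags=1000 → (cmp)
[7] flags=1000 LS?T → r4=0x69
[8] flags=1000 MI?T → r3=0x5e
[9] flags=1000 NE?T → r3=0x1e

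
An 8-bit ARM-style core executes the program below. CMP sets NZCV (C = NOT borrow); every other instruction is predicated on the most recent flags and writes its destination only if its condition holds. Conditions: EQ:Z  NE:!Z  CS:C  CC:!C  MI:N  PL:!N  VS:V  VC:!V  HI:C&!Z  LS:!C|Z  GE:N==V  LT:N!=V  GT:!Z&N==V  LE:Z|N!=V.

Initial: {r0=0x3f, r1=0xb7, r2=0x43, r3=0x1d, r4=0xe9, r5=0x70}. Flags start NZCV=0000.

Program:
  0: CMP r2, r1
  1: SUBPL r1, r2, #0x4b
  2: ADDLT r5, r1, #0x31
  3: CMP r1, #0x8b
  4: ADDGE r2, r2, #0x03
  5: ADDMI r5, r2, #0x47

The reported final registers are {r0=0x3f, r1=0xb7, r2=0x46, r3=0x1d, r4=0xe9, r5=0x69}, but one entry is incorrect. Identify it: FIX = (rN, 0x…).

0: ✓ CMP  NZCV=1001
1: · SUBPL
2: · ADDLT
3: ✓ CMP  NZCV=0010
4: ✓ ADDGE  r2←0x46
5: · ADDMI

FIX = (r5, 0x70)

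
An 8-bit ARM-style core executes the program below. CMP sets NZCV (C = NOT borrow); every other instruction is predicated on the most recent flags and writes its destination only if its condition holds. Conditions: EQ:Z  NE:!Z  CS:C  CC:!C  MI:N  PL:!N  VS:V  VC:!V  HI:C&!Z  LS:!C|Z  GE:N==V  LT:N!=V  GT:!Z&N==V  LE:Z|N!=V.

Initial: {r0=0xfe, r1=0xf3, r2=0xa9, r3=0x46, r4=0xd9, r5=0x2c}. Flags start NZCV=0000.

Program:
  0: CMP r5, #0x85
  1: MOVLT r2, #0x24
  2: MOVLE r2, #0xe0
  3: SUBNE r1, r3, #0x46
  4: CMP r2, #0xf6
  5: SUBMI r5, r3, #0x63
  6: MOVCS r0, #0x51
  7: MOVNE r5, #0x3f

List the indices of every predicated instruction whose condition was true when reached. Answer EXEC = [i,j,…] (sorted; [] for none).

EXEC = [3,5,7]

0: ✓ CMP  NZCV=1001
1: · MOVLT
2: · MOVLE
3: ✓ SUBNE  r1←0x00
4: ✓ CMP  NZCV=1000
5: ✓ SUBMI  r5←0xe3
6: · MOVCS
7: ✓ MOVNE  r5←0x3f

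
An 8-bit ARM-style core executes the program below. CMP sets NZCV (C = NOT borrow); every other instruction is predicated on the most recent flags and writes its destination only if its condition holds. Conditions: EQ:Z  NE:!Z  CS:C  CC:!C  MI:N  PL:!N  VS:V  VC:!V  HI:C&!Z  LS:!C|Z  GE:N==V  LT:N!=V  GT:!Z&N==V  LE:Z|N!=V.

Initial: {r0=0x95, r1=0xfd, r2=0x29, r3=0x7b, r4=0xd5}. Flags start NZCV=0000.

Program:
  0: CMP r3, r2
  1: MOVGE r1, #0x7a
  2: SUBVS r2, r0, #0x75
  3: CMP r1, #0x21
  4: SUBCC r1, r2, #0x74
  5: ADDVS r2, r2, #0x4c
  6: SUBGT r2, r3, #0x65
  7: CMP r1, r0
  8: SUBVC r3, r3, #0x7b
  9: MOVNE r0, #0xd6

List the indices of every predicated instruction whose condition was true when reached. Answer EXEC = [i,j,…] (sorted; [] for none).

EXEC = [1,6,9]

0: ✓ CMP  NZCV=0010
1: ✓ MOVGE  r1←0x7a
2: · SUBVS
3: ✓ CMP  NZCV=0010
4: · SUBCC
5: · ADDVS
6: ✓ SUBGT  r2←0x16
7: ✓ CMP  NZCV=1001
8: · SUBVC
9: ✓ MOVNE  r0←0xd6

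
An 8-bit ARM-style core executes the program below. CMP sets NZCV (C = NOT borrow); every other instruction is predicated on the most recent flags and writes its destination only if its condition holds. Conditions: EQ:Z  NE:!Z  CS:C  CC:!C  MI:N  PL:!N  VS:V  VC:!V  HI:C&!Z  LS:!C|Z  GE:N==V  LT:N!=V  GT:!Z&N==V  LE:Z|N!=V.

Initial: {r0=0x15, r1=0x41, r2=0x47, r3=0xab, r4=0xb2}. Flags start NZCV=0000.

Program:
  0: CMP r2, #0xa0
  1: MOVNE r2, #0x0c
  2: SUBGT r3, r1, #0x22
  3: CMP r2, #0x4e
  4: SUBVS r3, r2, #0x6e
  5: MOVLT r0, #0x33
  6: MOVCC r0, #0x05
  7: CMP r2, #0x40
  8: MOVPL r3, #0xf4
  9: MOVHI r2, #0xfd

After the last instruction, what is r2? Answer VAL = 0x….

VAL = 0x0c

0: ✓ CMP  NZCV=1001
1: ✓ MOVNE  r2←0x0c
2: ✓ SUBGT  r3←0x1f
3: ✓ CMP  NZCV=1000
4: · SUBVS
5: ✓ MOVLT  r0←0x33
6: ✓ MOVCC  r0←0x05
7: ✓ CMP  NZCV=1000
8: · MOVPL
9: · MOVHI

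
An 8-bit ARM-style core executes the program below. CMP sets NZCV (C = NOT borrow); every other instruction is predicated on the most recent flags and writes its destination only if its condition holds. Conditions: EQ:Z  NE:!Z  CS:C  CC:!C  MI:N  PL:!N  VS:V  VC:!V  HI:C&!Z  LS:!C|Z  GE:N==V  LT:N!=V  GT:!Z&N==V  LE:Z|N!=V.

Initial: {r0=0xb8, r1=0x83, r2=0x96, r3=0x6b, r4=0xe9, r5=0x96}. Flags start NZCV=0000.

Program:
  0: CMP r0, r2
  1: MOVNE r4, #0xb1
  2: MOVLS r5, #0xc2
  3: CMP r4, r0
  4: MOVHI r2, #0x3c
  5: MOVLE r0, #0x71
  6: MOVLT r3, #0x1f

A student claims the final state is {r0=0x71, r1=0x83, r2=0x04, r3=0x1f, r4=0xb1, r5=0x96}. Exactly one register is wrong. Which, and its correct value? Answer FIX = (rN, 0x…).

FIX = (r2, 0x96)

[0] flags=0010 → (cmp)
[1] flags=0010 NE?T → r4=0xb1
[2] flags=0010 LS?F → skip
[3] flags=1000 → (cmp)
[4] flags=1000 HI?F → skip
[5] flags=1000 LE?T → r0=0x71
[6] flags=1000 LT?T → r3=0x1f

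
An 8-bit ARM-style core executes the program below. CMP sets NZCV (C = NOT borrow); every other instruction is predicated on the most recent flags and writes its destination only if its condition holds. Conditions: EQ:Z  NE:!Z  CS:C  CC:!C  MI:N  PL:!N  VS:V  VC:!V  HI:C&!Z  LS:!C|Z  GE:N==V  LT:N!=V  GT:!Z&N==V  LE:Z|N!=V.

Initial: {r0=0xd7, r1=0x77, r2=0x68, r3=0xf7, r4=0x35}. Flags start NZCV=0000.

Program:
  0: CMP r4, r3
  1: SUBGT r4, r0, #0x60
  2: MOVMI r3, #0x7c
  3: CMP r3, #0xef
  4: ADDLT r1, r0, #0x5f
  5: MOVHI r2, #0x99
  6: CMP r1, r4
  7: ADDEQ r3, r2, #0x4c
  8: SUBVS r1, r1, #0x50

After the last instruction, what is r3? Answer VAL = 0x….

[0] flags=0000 → (cmp)
[1] flags=0000 GT?T → r4=0x77
[2] flags=0000 MI?F → skip
[3] flags=0010 → (cmp)
[4] flags=0010 LT?F → skip
[5] flags=0010 HI?T → r2=0x99
[6] flags=0110 → (cmp)
[7] flags=0110 EQ?T → r3=0xe5
[8] flags=0110 VS?F → skip

VAL = 0xe5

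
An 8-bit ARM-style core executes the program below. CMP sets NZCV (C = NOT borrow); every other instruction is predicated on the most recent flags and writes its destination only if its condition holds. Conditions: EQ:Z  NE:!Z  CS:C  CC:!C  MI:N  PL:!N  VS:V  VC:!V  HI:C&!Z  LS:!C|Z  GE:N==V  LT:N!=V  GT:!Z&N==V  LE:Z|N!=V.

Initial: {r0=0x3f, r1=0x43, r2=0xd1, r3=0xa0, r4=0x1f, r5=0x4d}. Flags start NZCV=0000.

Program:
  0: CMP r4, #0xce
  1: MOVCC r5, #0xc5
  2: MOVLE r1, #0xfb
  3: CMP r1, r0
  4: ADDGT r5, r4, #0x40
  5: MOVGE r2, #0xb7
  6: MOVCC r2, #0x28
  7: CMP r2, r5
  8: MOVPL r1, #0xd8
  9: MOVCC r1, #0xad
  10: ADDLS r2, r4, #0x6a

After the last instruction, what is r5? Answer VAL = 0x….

VAL = 0x5f

0: ✓ CMP  NZCV=0000
1: ✓ MOVCC  r5←0xc5
2: · MOVLE
3: ✓ CMP  NZCV=0010
4: ✓ ADDGT  r5←0x5f
5: ✓ MOVGE  r2←0xb7
6: · MOVCC
7: ✓ CMP  NZCV=0011
8: ✓ MOVPL  r1←0xd8
9: · MOVCC
10: · ADDLS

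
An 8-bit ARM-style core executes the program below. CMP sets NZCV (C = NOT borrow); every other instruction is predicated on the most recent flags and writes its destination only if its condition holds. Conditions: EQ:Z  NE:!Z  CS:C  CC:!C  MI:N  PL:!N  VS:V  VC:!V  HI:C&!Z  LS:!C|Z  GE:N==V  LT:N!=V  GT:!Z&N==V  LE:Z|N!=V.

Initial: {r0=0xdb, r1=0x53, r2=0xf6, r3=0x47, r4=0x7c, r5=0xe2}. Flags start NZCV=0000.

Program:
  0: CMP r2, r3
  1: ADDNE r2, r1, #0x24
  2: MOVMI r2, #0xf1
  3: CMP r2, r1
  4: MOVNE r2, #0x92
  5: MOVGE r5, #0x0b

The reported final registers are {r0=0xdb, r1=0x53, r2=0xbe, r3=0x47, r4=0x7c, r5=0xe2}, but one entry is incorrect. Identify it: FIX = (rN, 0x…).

FIX = (r2, 0x92)

0: ✓ CMP  NZCV=1010
1: ✓ ADDNE  r2←0x77
2: ✓ MOVMI  r2←0xf1
3: ✓ CMP  NZCV=1010
4: ✓ MOVNE  r2←0x92
5: · MOVGE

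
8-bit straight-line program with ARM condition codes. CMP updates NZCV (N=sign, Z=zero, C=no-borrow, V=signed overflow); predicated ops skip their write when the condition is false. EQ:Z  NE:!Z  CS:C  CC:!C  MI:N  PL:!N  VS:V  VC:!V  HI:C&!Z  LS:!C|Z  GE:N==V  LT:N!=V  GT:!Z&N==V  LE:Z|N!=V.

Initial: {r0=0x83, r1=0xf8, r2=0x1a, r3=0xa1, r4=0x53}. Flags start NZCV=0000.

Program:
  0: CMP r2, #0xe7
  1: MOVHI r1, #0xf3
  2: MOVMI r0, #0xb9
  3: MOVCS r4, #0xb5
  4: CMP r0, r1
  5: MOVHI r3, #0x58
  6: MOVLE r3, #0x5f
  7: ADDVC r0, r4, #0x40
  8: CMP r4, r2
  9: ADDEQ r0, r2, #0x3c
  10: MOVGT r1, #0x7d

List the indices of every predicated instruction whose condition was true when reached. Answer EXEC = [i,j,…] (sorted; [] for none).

[0] flags=0000 → (cmp)
[1] flags=0000 HI?F → skip
[2] flags=0000 MI?F → skip
[3] flags=0000 CS?F → skip
[4] flags=1000 → (cmp)
[5] flags=1000 HI?F → skip
[6] flags=1000 LE?T → r3=0x5f
[7] flags=1000 VC?T → r0=0x93
[8] flags=0010 → (cmp)
[9] flags=0010 EQ?F → skip
[10] flags=0010 GT?T → r1=0x7d

EXEC = [6,7,10]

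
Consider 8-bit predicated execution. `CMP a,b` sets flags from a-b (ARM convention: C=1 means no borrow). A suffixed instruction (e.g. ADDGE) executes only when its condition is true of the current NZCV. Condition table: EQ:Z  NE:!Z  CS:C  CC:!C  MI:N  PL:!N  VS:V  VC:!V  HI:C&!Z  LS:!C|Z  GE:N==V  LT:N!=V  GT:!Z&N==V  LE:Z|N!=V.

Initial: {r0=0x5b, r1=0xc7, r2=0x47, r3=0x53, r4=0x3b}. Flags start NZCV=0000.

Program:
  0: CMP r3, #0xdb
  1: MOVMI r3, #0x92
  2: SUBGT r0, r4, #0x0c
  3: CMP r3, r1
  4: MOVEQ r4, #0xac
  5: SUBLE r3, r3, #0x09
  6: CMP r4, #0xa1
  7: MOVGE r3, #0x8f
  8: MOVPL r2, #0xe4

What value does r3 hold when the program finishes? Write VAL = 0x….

VAL = 0x8f

0: ✓ CMP  NZCV=0000
1: · MOVMI
2: ✓ SUBGT  r0←0x2f
3: ✓ CMP  NZCV=1001
4: · MOVEQ
5: · SUBLE
6: ✓ CMP  NZCV=1001
7: ✓ MOVGE  r3←0x8f
8: · MOVPL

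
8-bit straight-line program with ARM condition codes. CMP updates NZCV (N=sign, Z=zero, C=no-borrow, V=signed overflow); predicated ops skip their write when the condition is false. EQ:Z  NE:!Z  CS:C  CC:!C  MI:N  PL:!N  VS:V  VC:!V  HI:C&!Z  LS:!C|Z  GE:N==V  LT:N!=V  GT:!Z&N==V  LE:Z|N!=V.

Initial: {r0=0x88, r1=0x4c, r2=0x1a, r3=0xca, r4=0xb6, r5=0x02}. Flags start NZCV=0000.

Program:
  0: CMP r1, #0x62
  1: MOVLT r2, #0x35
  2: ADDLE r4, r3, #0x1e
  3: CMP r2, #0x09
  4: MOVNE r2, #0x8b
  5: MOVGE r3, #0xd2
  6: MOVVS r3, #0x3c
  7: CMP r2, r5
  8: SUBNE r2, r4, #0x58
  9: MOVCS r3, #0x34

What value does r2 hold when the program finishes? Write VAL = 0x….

[0] flags=1000 → (cmp)
[1] flags=1000 LT?T → r2=0x35
[2] flags=1000 LE?T → r4=0xe8
[3] flags=0010 → (cmp)
[4] flags=0010 NE?T → r2=0x8b
[5] flags=0010 GE?T → r3=0xd2
[6] flags=0010 VS?F → skip
[7] flags=1010 → (cmp)
[8] flags=1010 NE?T → r2=0x90
[9] flags=1010 CS?T → r3=0x34

VAL = 0x90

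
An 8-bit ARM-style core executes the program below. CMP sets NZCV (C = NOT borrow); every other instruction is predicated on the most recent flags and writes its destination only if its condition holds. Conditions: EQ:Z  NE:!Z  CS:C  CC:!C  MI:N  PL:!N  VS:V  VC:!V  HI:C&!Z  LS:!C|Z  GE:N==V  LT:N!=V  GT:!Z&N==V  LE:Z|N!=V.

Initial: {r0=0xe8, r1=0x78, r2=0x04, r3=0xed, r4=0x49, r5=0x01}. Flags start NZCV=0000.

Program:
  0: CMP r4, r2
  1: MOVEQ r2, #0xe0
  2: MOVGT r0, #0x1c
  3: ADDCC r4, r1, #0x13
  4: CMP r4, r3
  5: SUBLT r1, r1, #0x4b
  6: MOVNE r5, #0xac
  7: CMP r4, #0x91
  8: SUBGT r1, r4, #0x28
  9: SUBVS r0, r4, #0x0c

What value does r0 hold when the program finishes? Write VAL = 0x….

VAL = 0x3d

[0] flags=0010 → (cmp)
[1] flags=0010 EQ?F → skip
[2] flags=0010 GT?T → r0=0x1c
[3] flags=0010 CC?F → skip
[4] flags=0000 → (cmp)
[5] flags=0000 LT?F → skip
[6] flags=0000 NE?T → r5=0xac
[7] flags=1001 → (cmp)
[8] flags=1001 GT?T → r1=0x21
[9] flags=1001 VS?T → r0=0x3d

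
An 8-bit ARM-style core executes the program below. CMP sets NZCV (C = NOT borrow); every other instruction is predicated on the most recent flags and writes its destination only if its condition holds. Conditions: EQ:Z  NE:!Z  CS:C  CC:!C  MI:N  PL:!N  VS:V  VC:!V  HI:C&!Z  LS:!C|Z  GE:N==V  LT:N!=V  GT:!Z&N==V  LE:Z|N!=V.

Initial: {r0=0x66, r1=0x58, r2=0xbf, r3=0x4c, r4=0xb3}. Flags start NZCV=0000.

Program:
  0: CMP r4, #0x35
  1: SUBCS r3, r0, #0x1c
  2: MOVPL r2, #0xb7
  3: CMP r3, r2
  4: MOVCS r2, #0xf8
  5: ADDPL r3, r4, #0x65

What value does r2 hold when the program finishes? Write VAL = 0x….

0: ✓ CMP  NZCV=0011
1: ✓ SUBCS  r3←0x4a
2: ✓ MOVPL  r2←0xb7
3: ✓ CMP  NZCV=1001
4: · MOVCS
5: · ADDPL

VAL = 0xb7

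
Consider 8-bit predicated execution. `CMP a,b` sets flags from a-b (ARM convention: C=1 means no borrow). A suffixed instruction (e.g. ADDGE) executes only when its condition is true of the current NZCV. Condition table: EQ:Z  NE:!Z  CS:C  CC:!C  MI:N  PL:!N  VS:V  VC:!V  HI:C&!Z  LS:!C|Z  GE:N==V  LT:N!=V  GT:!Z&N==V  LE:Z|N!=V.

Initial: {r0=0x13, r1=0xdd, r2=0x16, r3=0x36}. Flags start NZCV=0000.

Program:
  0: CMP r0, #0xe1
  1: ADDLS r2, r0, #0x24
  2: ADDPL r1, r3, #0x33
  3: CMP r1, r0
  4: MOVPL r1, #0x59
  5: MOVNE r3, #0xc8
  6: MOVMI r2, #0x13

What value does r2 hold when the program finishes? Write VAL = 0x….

0: ✓ CMP  NZCV=0000
1: ✓ ADDLS  r2←0x37
2: ✓ ADDPL  r1←0x69
3: ✓ CMP  NZCV=0010
4: ✓ MOVPL  r1←0x59
5: ✓ MOVNE  r3←0xc8
6: · MOVMI

VAL = 0x37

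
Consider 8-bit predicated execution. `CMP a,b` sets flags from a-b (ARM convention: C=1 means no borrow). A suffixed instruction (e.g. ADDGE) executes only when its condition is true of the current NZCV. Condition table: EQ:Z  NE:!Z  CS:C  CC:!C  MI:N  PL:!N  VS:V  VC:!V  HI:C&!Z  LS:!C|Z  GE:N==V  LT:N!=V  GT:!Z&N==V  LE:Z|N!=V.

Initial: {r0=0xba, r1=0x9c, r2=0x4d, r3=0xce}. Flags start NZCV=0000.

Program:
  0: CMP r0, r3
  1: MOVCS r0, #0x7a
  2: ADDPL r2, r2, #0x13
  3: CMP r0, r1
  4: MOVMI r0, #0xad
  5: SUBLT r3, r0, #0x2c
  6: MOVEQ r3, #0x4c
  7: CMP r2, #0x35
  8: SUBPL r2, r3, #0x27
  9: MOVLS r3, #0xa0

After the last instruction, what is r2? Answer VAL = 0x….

[0] flags=1000 → (cmp)
[1] flags=1000 CS?F → skip
[2] flags=1000 PL?F → skip
[3] flags=0010 → (cmp)
[4] flags=0010 MI?F → skip
[5] flags=0010 LT?F → skip
[6] flags=0010 EQ?F → skip
[7] flags=0010 → (cmp)
[8] flags=0010 PL?T → r2=0xa7
[9] flags=0010 LS?F → skip

VAL = 0xa7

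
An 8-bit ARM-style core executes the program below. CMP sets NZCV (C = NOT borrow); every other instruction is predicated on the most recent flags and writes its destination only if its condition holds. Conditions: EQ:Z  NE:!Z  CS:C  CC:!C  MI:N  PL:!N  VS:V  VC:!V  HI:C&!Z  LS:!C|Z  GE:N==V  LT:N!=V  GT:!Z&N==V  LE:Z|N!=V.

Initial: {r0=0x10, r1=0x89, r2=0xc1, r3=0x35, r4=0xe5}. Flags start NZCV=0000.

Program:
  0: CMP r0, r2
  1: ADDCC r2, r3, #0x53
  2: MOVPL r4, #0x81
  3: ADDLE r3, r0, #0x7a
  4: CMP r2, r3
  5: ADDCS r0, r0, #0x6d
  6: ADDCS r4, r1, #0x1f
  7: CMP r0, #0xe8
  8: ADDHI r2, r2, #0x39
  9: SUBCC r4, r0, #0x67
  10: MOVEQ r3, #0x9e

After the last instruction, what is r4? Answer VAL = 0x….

[0] flags=0000 → (cmp)
[1] flags=0000 CC?T → r2=0x88
[2] flags=0000 PL?T → r4=0x81
[3] flags=0000 LE?F → skip
[4] flags=0011 → (cmp)
[5] flags=0011 CS?T → r0=0x7d
[6] flags=0011 CS?T → r4=0xa8
[7] flags=1001 → (cmp)
[8] flags=1001 HI?F → skip
[9] flags=1001 CC?T → r4=0x16
[10] flags=1001 EQ?F → skip

VAL = 0x16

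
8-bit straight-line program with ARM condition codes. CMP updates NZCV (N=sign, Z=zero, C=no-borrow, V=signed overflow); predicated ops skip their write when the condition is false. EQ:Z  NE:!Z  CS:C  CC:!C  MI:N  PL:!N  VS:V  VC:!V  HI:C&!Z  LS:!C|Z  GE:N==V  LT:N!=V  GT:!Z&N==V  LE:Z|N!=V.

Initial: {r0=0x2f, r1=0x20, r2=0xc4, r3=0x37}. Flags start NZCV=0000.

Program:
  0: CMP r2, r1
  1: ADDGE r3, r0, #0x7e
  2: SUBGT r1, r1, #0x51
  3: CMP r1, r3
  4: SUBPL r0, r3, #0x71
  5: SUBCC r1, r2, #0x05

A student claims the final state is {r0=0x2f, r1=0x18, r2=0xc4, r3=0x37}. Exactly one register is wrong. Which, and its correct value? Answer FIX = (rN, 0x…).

0: ✓ CMP  NZCV=1010
1: · ADDGE
2: · SUBGT
3: ✓ CMP  NZCV=1000
4: · SUBPL
5: ✓ SUBCC  r1←0xbf

FIX = (r1, 0xbf)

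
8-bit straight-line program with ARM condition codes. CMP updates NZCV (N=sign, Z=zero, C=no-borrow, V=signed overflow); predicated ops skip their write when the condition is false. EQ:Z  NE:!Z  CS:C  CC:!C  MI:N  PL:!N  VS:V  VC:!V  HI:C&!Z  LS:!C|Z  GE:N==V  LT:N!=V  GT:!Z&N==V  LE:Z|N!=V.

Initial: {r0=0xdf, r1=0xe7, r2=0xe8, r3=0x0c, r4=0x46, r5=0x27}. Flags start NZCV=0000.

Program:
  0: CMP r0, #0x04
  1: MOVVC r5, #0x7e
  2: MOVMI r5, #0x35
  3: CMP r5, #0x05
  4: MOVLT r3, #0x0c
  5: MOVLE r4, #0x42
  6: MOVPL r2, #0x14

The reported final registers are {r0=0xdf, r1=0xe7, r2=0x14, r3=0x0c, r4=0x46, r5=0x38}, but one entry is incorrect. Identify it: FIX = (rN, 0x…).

FIX = (r5, 0x35)

[0] flags=1010 → (cmp)
[1] flags=1010 VC?T → r5=0x7e
[2] flags=1010 MI?T → r5=0x35
[3] flags=0010 → (cmp)
[4] flags=0010 LT?F → skip
[5] flags=0010 LE?F → skip
[6] flags=0010 PL?T → r2=0x14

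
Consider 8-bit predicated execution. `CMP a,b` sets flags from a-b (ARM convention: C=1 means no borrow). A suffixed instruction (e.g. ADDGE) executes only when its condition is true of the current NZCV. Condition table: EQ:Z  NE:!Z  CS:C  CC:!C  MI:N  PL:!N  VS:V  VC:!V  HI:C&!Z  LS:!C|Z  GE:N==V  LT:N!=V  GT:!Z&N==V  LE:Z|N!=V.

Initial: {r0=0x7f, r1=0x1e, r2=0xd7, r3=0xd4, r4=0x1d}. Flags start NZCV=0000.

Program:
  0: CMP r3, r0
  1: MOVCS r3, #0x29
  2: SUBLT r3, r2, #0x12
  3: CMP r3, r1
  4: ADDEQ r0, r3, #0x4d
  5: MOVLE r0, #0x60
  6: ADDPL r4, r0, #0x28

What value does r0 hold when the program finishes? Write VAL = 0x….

VAL = 0x60

0: ✓ CMP  NZCV=0011
1: ✓ MOVCS  r3←0x29
2: ✓ SUBLT  r3←0xc5
3: ✓ CMP  NZCV=1010
4: · ADDEQ
5: ✓ MOVLE  r0←0x60
6: · ADDPL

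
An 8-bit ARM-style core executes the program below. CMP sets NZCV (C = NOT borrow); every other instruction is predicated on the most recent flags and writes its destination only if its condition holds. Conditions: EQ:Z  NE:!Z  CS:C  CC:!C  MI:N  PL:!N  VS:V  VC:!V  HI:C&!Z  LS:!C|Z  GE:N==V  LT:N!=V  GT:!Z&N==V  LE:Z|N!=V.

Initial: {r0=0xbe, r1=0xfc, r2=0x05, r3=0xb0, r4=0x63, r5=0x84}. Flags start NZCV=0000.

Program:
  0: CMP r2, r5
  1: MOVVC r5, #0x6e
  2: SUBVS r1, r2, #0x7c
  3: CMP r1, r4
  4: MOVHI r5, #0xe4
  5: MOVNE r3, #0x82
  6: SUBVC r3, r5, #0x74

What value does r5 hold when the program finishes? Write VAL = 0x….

[0] flags=1001 → (cmp)
[1] flags=1001 VC?F → skip
[2] flags=1001 VS?T → r1=0x89
[3] flags=0011 → (cmp)
[4] flags=0011 HI?T → r5=0xe4
[5] flags=0011 NE?T → r3=0x82
[6] flags=0011 VC?F → skip

VAL = 0xe4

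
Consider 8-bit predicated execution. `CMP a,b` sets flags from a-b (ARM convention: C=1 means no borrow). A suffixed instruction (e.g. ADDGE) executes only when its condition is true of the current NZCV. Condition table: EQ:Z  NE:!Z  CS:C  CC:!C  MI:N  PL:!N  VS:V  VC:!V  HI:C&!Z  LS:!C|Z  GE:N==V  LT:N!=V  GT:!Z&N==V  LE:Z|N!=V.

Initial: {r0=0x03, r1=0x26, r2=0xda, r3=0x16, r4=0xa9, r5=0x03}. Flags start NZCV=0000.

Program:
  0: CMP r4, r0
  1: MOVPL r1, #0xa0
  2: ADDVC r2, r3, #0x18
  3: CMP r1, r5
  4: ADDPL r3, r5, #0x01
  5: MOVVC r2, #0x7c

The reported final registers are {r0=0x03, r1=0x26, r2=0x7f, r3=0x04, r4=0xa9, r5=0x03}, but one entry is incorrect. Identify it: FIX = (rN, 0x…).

0: ✓ CMP  NZCV=1010
1: · MOVPL
2: ✓ ADDVC  r2←0x2e
3: ✓ CMP  NZCV=0010
4: ✓ ADDPL  r3←0x04
5: ✓ MOVVC  r2←0x7c

FIX = (r2, 0x7c)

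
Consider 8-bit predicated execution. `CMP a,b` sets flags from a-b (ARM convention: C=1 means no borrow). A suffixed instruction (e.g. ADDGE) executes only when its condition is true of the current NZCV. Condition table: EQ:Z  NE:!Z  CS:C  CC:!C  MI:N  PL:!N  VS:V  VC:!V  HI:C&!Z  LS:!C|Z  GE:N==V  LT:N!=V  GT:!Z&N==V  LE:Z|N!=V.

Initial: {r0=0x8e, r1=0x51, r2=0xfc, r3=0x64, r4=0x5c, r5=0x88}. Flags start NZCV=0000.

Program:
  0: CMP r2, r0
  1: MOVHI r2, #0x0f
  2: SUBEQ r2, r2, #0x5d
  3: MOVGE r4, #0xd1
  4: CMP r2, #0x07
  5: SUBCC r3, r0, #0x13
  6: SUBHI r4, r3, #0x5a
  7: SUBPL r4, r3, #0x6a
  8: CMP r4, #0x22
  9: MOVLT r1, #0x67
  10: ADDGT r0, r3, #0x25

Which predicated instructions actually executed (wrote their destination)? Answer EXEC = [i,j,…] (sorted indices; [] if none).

0: ✓ CMP  NZCV=0010
1: ✓ MOVHI  r2←0x0f
2: · SUBEQ
3: ✓ MOVGE  r4←0xd1
4: ✓ CMP  NZCV=0010
5: · SUBCC
6: ✓ SUBHI  r4←0x0a
7: ✓ SUBPL  r4←0xfa
8: ✓ CMP  NZCV=1010
9: ✓ MOVLT  r1←0x67
10: · ADDGT

EXEC = [1,3,6,7,9]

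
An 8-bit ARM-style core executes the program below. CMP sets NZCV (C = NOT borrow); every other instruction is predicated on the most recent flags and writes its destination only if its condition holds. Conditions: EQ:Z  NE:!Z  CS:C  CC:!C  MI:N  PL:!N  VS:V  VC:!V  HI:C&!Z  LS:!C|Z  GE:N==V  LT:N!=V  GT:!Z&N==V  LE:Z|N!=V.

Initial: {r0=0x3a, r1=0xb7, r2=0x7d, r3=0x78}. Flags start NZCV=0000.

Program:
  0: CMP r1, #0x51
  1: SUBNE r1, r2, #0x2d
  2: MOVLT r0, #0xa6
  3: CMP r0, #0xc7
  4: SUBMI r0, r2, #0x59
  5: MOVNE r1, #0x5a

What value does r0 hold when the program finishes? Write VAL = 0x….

VAL = 0x24

0: ✓ CMP  NZCV=0011
1: ✓ SUBNE  r1←0x50
2: ✓ MOVLT  r0←0xa6
3: ✓ CMP  NZCV=1000
4: ✓ SUBMI  r0←0x24
5: ✓ MOVNE  r1←0x5a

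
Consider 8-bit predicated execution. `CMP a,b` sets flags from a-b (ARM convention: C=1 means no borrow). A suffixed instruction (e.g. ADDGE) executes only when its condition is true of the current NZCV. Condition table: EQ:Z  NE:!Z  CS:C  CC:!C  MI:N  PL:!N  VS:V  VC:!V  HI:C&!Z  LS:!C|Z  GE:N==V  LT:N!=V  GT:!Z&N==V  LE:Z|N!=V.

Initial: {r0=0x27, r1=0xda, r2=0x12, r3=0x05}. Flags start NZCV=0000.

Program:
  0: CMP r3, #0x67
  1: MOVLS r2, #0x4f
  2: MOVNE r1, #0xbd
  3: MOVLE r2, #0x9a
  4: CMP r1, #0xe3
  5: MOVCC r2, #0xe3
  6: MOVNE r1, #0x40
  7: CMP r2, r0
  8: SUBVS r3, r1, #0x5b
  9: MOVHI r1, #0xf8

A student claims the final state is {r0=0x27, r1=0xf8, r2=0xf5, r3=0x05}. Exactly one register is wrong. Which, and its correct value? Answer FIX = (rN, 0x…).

0: ✓ CMP  NZCV=1000
1: ✓ MOVLS  r2←0x4f
2: ✓ MOVNE  r1←0xbd
3: ✓ MOVLE  r2←0x9a
4: ✓ CMP  NZCV=1000
5: ✓ MOVCC  r2←0xe3
6: ✓ MOVNE  r1←0x40
7: ✓ CMP  NZCV=1010
8: · SUBVS
9: ✓ MOVHI  r1←0xf8

FIX = (r2, 0xe3)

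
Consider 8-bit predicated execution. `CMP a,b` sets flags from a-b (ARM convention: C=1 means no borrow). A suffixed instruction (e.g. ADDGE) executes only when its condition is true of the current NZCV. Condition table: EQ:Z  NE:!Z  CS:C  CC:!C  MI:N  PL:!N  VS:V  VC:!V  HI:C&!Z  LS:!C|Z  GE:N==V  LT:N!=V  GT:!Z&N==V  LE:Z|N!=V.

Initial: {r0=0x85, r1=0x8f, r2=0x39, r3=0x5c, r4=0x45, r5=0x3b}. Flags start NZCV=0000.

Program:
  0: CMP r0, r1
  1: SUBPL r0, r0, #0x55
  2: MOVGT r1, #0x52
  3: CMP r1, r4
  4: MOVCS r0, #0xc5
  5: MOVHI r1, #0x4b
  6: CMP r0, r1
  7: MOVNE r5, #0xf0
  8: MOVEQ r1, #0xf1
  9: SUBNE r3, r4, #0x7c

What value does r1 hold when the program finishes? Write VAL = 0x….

[0] flags=1000 → (cmp)
[1] flags=1000 PL?F → skip
[2] flags=1000 GT?F → skip
[3] flags=0011 → (cmp)
[4] flags=0011 CS?T → r0=0xc5
[5] flags=0011 HI?T → r1=0x4b
[6] flags=0011 → (cmp)
[7] flags=0011 NE?T → r5=0xf0
[8] flags=0011 EQ?F → skip
[9] flags=0011 NE?T → r3=0xc9

VAL = 0x4b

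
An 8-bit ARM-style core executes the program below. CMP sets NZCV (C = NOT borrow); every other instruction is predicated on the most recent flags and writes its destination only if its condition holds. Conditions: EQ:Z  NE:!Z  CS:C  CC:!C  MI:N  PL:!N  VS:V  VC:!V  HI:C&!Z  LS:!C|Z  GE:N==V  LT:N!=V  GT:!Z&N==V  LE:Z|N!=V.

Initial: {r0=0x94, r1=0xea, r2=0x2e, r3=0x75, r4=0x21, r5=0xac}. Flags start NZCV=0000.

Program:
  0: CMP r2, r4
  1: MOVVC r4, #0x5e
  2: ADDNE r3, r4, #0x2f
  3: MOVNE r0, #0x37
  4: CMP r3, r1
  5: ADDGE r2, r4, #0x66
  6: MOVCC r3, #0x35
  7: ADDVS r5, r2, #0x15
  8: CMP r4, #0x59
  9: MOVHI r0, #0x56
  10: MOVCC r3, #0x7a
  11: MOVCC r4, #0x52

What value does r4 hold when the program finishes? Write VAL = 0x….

VAL = 0x5e

0: ✓ CMP  NZCV=0010
1: ✓ MOVVC  r4←0x5e
2: ✓ ADDNE  r3←0x8d
3: ✓ MOVNE  r0←0x37
4: ✓ CMP  NZCV=1000
5: · ADDGE
6: ✓ MOVCC  r3←0x35
7: · ADDVS
8: ✓ CMP  NZCV=0010
9: ✓ MOVHI  r0←0x56
10: · MOVCC
11: · MOVCC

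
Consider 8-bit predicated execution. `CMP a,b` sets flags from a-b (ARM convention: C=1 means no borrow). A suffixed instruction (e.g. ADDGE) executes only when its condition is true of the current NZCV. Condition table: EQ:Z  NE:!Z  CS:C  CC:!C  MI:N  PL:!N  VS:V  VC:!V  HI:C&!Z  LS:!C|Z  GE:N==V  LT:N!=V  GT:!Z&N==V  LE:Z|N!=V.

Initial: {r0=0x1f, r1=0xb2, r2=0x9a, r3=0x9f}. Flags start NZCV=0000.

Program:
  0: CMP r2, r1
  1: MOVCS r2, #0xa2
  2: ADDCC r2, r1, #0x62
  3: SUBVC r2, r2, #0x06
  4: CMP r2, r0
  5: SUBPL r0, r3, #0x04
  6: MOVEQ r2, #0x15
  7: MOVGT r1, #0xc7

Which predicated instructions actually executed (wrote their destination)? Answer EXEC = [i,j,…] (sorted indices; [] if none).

EXEC = [2,3]

0: ✓ CMP  NZCV=1000
1: · MOVCS
2: ✓ ADDCC  r2←0x14
3: ✓ SUBVC  r2←0x0e
4: ✓ CMP  NZCV=1000
5: · SUBPL
6: · MOVEQ
7: · MOVGT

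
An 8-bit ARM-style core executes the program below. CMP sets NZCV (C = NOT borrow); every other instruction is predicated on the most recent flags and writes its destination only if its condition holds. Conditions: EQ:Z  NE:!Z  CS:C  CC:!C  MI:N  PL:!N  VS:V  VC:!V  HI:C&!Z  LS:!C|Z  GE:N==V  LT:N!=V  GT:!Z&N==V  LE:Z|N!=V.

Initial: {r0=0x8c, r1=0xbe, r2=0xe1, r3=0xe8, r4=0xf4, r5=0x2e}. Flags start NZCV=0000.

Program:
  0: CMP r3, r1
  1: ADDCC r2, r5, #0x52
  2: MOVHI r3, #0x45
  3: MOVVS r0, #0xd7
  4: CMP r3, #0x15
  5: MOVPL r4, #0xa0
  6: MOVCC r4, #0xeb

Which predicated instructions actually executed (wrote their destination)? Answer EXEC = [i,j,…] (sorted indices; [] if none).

EXEC = [2,5]

0: ✓ CMP  NZCV=0010
1: · ADDCC
2: ✓ MOVHI  r3←0x45
3: · MOVVS
4: ✓ CMP  NZCV=0010
5: ✓ MOVPL  r4←0xa0
6: · MOVCC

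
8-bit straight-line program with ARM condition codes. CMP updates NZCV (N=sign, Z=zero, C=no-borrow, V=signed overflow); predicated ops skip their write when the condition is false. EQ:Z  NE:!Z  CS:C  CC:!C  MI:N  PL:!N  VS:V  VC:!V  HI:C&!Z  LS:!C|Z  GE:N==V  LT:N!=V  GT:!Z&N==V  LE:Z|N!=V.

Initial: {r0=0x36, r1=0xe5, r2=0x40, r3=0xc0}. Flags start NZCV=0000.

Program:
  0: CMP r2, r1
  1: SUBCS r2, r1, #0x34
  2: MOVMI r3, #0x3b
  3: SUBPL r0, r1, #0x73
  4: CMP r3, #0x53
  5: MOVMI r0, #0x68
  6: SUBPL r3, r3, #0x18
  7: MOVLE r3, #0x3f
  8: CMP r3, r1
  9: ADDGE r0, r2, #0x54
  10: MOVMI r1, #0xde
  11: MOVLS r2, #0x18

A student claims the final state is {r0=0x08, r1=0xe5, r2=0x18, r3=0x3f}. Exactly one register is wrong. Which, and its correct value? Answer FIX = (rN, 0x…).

0: ✓ CMP  NZCV=0000
1: · SUBCS
2: · MOVMI
3: ✓ SUBPL  r0←0x72
4: ✓ CMP  NZCV=0011
5: · MOVMI
6: ✓ SUBPL  r3←0xa8
7: ✓ MOVLE  r3←0x3f
8: ✓ CMP  NZCV=0000
9: ✓ ADDGE  r0←0x94
10: · MOVMI
11: ✓ MOVLS  r2←0x18

FIX = (r0, 0x94)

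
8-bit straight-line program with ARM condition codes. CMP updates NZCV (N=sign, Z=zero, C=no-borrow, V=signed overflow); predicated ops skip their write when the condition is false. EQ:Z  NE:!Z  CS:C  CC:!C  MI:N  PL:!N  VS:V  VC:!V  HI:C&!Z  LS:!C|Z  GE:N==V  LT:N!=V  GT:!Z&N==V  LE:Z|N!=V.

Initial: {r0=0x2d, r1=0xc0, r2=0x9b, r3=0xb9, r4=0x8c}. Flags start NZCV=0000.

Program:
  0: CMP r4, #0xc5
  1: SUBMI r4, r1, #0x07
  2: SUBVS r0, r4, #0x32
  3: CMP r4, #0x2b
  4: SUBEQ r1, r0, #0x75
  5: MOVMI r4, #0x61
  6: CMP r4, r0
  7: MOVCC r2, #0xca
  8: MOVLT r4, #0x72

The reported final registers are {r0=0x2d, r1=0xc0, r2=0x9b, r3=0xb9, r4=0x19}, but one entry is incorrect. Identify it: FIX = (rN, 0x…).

[0] flags=1000 → (cmp)
[1] flags=1000 MI?T → r4=0xb9
[2] flags=1000 VS?F → skip
[3] flags=1010 → (cmp)
[4] flags=1010 EQ?F → skip
[5] flags=1010 MI?T → r4=0x61
[6] flags=0010 → (cmp)
[7] flags=0010 CC?F → skip
[8] flags=0010 LT?F → skip

FIX = (r4, 0x61)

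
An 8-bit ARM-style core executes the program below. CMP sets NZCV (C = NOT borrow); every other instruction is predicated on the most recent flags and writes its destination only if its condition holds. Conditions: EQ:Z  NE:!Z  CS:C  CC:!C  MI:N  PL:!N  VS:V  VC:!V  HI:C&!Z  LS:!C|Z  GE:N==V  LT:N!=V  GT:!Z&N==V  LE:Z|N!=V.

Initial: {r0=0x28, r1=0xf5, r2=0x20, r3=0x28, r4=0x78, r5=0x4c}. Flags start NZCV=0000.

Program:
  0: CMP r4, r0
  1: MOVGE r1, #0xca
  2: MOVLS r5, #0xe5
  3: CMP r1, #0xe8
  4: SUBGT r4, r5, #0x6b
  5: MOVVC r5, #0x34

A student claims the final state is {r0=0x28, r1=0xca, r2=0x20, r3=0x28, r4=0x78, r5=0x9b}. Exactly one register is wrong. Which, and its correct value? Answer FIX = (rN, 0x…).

FIX = (r5, 0x34)

0: ✓ CMP  NZCV=0010
1: ✓ MOVGE  r1←0xca
2: · MOVLS
3: ✓ CMP  NZCV=1000
4: · SUBGT
5: ✓ MOVVC  r5←0x34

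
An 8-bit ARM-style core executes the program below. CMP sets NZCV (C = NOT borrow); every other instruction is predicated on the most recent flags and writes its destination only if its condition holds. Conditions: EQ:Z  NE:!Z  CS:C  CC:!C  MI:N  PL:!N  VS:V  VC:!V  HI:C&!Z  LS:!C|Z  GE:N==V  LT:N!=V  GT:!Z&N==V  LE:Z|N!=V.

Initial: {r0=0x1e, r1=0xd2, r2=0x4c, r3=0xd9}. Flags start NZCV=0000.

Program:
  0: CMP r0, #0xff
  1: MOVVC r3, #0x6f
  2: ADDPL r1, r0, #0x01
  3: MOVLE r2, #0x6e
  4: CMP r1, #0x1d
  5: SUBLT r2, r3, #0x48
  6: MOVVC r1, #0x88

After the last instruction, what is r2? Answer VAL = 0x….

0: ✓ CMP  NZCV=0000
1: ✓ MOVVC  r3←0x6f
2: ✓ ADDPL  r1←0x1f
3: · MOVLE
4: ✓ CMP  NZCV=0010
5: · SUBLT
6: ✓ MOVVC  r1←0x88

VAL = 0x4c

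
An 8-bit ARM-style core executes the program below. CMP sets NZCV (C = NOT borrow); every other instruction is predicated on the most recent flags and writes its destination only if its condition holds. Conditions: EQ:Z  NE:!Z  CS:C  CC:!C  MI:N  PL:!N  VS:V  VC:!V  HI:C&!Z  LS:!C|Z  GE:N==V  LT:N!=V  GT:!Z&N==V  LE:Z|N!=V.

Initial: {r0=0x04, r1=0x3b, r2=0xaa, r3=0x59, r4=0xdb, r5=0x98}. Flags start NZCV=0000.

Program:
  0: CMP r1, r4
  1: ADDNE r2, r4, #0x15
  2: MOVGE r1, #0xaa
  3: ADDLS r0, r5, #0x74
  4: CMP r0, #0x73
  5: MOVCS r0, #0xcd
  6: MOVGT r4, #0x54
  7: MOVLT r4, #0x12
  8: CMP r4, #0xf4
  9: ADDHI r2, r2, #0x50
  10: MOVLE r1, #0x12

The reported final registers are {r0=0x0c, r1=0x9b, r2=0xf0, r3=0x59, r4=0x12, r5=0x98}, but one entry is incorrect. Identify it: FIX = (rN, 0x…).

0: ✓ CMP  NZCV=0000
1: ✓ ADDNE  r2←0xf0
2: ✓ MOVGE  r1←0xaa
3: ✓ ADDLS  r0←0x0c
4: ✓ CMP  NZCV=1000
5: · MOVCS
6: · MOVGT
7: ✓ MOVLT  r4←0x12
8: ✓ CMP  NZCV=0000
9: · ADDHI
10: · MOVLE

FIX = (r1, 0xaa)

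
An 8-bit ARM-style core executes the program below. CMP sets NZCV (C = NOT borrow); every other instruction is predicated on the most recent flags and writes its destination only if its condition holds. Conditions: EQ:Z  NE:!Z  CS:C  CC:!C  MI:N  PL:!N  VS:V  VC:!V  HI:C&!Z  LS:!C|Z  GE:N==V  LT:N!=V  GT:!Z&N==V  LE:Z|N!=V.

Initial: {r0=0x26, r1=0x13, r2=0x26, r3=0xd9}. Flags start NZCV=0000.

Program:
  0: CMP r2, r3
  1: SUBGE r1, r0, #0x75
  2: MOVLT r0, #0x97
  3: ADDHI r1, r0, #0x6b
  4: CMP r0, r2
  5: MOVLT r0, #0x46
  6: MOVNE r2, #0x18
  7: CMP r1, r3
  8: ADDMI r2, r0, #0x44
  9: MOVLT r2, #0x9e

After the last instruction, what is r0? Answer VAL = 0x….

VAL = 0x26

[0] flags=0000 → (cmp)
[1] flags=0000 GE?T → r1=0xb1
[2] flags=0000 LT?F → skip
[3] flags=0000 HI?F → skip
[4] flags=0110 → (cmp)
[5] flags=0110 LT?F → skip
[6] flags=0110 NE?F → skip
[7] flags=1000 → (cmp)
[8] flags=1000 MI?T → r2=0x6a
[9] flags=1000 LT?T → r2=0x9e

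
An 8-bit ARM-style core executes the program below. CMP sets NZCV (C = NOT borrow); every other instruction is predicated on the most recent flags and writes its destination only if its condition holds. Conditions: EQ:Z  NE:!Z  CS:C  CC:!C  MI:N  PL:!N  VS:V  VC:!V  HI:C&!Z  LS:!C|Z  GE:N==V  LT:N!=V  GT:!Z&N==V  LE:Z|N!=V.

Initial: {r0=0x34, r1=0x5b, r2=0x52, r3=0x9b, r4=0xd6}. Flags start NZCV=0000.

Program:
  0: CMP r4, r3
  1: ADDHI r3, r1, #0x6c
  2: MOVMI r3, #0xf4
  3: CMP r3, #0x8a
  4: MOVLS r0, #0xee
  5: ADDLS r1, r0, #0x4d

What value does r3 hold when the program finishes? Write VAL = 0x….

VAL = 0xc7

0: ✓ CMP  NZCV=0010
1: ✓ ADDHI  r3←0xc7
2: · MOVMI
3: ✓ CMP  NZCV=0010
4: · MOVLS
5: · ADDLS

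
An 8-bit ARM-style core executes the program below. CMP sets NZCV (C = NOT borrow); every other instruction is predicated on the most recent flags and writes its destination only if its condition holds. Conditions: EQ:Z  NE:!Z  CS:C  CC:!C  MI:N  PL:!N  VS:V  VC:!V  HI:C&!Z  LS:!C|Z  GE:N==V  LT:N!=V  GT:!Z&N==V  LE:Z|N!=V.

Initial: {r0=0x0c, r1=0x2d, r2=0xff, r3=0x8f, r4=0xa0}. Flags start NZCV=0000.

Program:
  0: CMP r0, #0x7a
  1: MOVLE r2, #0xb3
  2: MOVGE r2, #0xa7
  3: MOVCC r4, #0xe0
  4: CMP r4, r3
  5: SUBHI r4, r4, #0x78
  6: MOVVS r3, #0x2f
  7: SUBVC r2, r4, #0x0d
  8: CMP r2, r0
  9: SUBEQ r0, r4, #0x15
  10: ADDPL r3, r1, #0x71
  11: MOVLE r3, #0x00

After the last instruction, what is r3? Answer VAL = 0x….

0: ✓ CMP  NZCV=1000
1: ✓ MOVLE  r2←0xb3
2: · MOVGE
3: ✓ MOVCC  r4←0xe0
4: ✓ CMP  NZCV=0010
5: ✓ SUBHI  r4←0x68
6: · MOVVS
7: ✓ SUBVC  r2←0x5b
8: ✓ CMP  NZCV=0010
9: · SUBEQ
10: ✓ ADDPL  r3←0x9e
11: · MOVLE

VAL = 0x9e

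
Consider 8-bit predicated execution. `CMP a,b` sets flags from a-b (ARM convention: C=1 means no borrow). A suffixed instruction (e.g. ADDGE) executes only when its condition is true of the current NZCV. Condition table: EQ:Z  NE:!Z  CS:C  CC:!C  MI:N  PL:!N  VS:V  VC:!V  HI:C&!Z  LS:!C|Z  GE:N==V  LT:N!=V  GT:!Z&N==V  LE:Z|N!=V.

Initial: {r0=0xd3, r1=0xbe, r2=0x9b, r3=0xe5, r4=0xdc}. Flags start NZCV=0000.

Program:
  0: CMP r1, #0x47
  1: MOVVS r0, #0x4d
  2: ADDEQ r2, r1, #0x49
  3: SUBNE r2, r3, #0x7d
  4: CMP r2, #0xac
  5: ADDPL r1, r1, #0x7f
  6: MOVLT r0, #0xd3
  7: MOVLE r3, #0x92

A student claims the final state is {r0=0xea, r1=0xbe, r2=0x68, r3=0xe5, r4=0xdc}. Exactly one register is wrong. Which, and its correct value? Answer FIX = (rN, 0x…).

0: ✓ CMP  NZCV=0011
1: ✓ MOVVS  r0←0x4d
2: · ADDEQ
3: ✓ SUBNE  r2←0x68
4: ✓ CMP  NZCV=1001
5: · ADDPL
6: · MOVLT
7: · MOVLE

FIX = (r0, 0x4d)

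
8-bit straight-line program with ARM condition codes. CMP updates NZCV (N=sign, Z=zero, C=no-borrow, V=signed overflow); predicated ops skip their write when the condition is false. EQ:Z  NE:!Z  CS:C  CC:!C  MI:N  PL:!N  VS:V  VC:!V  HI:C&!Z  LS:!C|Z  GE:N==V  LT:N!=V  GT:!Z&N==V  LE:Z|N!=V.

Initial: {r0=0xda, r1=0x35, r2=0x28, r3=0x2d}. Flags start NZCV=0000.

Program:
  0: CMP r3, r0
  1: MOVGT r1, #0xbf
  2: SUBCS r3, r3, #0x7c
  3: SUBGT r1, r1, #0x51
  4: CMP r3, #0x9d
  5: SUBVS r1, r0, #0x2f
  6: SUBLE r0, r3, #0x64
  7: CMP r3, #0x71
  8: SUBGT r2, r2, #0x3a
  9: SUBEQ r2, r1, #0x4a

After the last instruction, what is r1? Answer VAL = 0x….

VAL = 0xab

0: ✓ CMP  NZCV=0000
1: ✓ MOVGT  r1←0xbf
2: · SUBCS
3: ✓ SUBGT  r1←0x6e
4: ✓ CMP  NZCV=1001
5: ✓ SUBVS  r1←0xab
6: · SUBLE
7: ✓ CMP  NZCV=1000
8: · SUBGT
9: · SUBEQ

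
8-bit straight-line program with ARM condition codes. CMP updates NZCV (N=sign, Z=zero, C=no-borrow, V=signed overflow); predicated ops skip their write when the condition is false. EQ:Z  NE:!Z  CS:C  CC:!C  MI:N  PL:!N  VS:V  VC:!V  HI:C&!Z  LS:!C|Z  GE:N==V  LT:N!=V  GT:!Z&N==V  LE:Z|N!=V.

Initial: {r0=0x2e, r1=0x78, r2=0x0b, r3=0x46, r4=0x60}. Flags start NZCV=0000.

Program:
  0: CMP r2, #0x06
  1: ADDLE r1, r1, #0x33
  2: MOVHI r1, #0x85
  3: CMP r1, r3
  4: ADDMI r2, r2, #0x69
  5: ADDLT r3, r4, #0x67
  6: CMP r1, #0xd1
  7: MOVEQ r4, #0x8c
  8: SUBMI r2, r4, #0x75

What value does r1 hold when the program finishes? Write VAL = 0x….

0: ✓ CMP  NZCV=0010
1: · ADDLE
2: ✓ MOVHI  r1←0x85
3: ✓ CMP  NZCV=0011
4: · ADDMI
5: ✓ ADDLT  r3←0xc7
6: ✓ CMP  NZCV=1000
7: · MOVEQ
8: ✓ SUBMI  r2←0xeb

VAL = 0x85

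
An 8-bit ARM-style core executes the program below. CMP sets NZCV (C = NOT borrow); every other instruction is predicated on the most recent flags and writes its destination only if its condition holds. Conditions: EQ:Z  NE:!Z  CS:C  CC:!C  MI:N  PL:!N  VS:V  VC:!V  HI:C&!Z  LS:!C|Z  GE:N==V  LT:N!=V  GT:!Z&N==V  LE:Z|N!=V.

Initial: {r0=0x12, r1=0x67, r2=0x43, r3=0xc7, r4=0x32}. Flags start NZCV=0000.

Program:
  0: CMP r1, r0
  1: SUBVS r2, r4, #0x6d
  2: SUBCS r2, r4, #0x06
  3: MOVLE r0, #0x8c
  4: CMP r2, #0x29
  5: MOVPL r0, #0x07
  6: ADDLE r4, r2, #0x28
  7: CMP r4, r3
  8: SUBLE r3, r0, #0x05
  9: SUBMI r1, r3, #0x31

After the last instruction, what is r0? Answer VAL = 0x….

VAL = 0x07

[0] flags=0010 → (cmp)
[1] flags=0010 VS?F → skip
[2] flags=0010 CS?T → r2=0x2c
[3] flags=0010 LE?F → skip
[4] flags=0010 → (cmp)
[5] flags=0010 PL?T → r0=0x07
[6] flags=0010 LE?F → skip
[7] flags=0000 → (cmp)
[8] flags=0000 LE?F → skip
[9] flags=0000 MI?F → skip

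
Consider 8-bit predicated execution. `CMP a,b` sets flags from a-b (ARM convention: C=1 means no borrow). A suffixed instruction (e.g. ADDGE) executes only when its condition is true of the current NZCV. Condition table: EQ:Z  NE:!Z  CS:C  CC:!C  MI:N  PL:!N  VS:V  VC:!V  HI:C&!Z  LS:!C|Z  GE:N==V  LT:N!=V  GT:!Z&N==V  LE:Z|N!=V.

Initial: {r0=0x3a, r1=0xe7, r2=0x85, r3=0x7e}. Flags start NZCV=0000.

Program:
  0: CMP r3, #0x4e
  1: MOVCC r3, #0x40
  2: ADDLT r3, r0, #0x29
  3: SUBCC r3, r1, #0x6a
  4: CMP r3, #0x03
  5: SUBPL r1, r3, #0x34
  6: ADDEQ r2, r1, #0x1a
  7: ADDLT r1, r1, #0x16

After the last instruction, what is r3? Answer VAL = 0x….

VAL = 0x7e

[0] flags=0010 → (cmp)
[1] flags=0010 CC?F → skip
[2] flags=0010 LT?F → skip
[3] flags=0010 CC?F → skip
[4] flags=0010 → (cmp)
[5] flags=0010 PL?T → r1=0x4a
[6] flags=0010 EQ?F → skip
[7] flags=0010 LT?F → skip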